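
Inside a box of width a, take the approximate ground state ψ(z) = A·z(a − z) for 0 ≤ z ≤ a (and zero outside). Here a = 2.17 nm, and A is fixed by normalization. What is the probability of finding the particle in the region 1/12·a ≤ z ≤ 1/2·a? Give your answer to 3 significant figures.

P ≈ 0.495

|ψ|² is the probability density, so P = ∫_{1/12·a}^{1/2·a} |ψ|² dz.
The normalization integral ∫|ψ|²dz over the whole domain equals a^5/30·A², and A² cancels in the ratio.
In terms of u = z/a (A² and the length scale cancel between numerator and denominator), P = [∫_{1/12}^{1/2} u^2·(1 - u)^2 du] / [∫_{0}^{1} u^2·(1 - u)^2 du].
Using ∫ u^2·(1 - u)^2 du = u^3·(6·u^2 - 15·u + 10)/30, the numerator is ≈ 0.016497 and the denominator is 1/30.
Evaluating gives P = 0.4949.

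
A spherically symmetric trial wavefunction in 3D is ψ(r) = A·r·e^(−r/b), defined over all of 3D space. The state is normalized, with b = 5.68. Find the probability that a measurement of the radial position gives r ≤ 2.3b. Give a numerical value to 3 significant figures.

P ≈ 0.487

With dV = 4πr²dr, the probability is ∫|ψ|² dV over r ≤ 2.3b.
The full normalization integral is A²·[3·π·b^5] = 1, fixing A².
Substituting u = r/b, A², 4π and the length scale all cancel in the ratio: P = ∫_{0}^{2.3} u^4·e^(-2·u) du / ∫_{0}^{∞} u^4·e^(-2·u) du.
An antiderivative of u^4·e^(-2·u) is -(u^4/2 + u^3 + 3·u^2/2 + 3·u/2 + 3/4)·e^(-2·u); evaluating from 0 to 2.3 gives ≈ 0.36507, while the full integral is 3/4.
The region integral divided by the full integral gives P = 0.4868.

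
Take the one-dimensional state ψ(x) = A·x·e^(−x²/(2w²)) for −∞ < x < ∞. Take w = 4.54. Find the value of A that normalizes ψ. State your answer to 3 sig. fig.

A ≈ 0.110

We need A² ∫|f|² dx = 1, taking the integral from −∞ to ∞.
Carrying out the integral gives A² · √(π)·w^3/2.
Plugging in w = 4.54 yields A = 0.1098.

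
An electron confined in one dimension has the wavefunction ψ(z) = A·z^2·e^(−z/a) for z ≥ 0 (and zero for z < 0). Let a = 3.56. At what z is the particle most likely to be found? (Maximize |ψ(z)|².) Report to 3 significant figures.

Differentiate |ψ(z)|² with respect to z and set to zero.
This gives z = 2·a.
With a = 3.56, the most probable position is 7.120.

z ≈ 7.12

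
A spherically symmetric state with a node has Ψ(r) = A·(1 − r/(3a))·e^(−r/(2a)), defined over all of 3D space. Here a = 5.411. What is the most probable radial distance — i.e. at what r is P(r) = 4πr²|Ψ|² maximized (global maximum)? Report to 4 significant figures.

r ≈ 5.411

Set d/dr [P(r) = 4πr²|Ψ|²] = 0 and solve for r > 0.
Solving yields r = a.
With a = 5.411, the most probable radial distance is 5.4110.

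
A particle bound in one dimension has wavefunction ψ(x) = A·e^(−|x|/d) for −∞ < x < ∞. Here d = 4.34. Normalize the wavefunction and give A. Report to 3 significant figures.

A ≈ 0.480

Normalization requires ∫|ψ|² dx = 1, integrated from −∞ to ∞.
Using ∫₀^∞ xⁿ e^(−αx) dx = n!/αⁿ⁺¹, ∫|ψ|² dx = A²·(d).
Setting this equal to 1 gives A² = 1/(d).
With d = 4.34: A² = 0.2304 and A = 0.4800.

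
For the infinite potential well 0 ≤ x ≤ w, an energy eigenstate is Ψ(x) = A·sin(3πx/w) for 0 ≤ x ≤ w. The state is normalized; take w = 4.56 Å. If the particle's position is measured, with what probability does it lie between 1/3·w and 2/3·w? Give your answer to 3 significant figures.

The probability is P = ∫ |Ψ|² dx over [1/3·w, 2/3·w].
With A² fixed by ∫|Ψ|² = 1, i.e. A² = (w/2)^(−1), substitute and integrate.
Substituting u = x/w, A² and the length scale cancel in the ratio: P = ∫_{1/3}^{2/3} sin(3·π·u)^2 du / ∫_{0}^{1} sin(3·π·u)^2 du.
An antiderivative of sin(3·π·u)^2 is u/2 - sin(6·π·u)/(12·π); evaluating from 1/3 to 2/3 gives 1/6, while the full integral is 1/2.
The result is P = 1/3.

P ≈ 0.333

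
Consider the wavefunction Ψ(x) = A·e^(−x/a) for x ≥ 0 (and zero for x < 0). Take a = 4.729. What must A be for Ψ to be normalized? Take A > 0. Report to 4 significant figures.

A ≈ 0.6503

Require ∫ |Ψ|² dx = 1 over the whole domain.
Using ∫₀^∞ xⁿ e^(−αx) dx = n!/αⁿ⁺¹, with Ψ = A·e^(−x/a), the integral evaluates to A²·[a/2].
So A² = (a/2)^(−1).
Plugging in a = 4.729 yields A = 0.65032.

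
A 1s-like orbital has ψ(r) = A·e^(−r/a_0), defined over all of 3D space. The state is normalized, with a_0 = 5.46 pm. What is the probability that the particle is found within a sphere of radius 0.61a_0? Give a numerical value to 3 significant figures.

P ≈ 0.125

P = ∫ |ψ|² 4πr² dr over r ≤ 0.61a_0.
The full normalization integral is A²·[π·a_0^3] = 1, fixing A².
Let u = r/a_0; then A², 4π and the length scale all cancel, so P = ∫_{0}^{0.61} u^2·e^(-2·u) du ÷ ∫_{0}^{∞} u^2·e^(-2·u) du.
With ∫ u^2·e^(-2·u) du = -(2·u^2 + 2·u + 1)·e^(-2·u)/4 + C, the region integral is ≈ 0.031220 and the full one is 1/4.
The region integral divided by the full integral gives P = 0.1249.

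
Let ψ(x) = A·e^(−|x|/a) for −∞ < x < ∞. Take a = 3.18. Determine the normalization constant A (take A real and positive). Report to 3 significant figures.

We need A² ∫|f|² dx = 1, taking the integral from −∞ to ∞.
With ∫₀^∞ x^0 e^(−αx) dx = 0!/α^1, the integral (without the A² prefactor) comes out to a.
With a = 3.18: A² = 0.3145 and A = 0.5608.

A ≈ 0.561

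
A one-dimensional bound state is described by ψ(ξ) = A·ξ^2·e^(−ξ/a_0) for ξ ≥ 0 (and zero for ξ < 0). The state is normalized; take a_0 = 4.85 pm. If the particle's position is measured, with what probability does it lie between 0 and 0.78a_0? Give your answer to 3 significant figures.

The probability is P = ∫ |ψ|² dξ over [0, 0.78a_0].
The normalization integral ∫|ψ|²dξ over the whole domain equals 3·a_0^5/4·A², and A² cancels in the ratio.
Let u = ξ/a_0; then A² and the length scale cancel, so P = ∫_{0}^{0.78} u^4·e^(-2·u) du ÷ ∫_{0}^{∞} u^4·e^(-2·u) du.
An antiderivative of u^4·e^(-2·u) is -(u^4/2 + u^3 + 3·u^2/2 + 3·u/2 + 3/4)·e^(-2·u); evaluating from 0 to 0.78 gives ≈ 0.016157, while the full integral is 3/4.
This works out to P = 0.02154.

P ≈ 0.0215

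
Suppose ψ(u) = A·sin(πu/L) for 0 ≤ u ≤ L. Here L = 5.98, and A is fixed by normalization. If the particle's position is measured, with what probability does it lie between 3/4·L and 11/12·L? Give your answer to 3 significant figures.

P ≈ 0.0871

|ψ|² is the probability density, so P = ∫_{3/4·L}^{11/12·L} |ψ|² du.
With A² fixed by ∫|ψ|² = 1, i.e. A² = (L/2)^(−1), substitute and integrate.
Let t = u/L; then A² and the length scale cancel, so P = ∫_{3/4}^{11/12} sin(π·t)^2 dt ÷ ∫_{0}^{1} sin(π·t)^2 dt.
An antiderivative of sin(π·t)^2 is t/2 - sin(2·π·t)/(4·π); evaluating from 3/4 to 11/12 gives 1/12 - 1/(8·π), while the full integral is 1/2.
The result is P = (-3 + 2·π)/(12·π).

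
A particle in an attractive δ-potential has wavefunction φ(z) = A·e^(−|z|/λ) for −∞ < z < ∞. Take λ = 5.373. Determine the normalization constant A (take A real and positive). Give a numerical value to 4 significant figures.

A ≈ 0.4314

Require ∫ |φ|² dz = 1 over the whole domain.
With φ = A·e^(−|z|/λ), the integral evaluates to A²·[λ].
Setting this equal to 1 gives A² = 1/(λ).
Plugging in λ = 5.373 yields A = 0.43141.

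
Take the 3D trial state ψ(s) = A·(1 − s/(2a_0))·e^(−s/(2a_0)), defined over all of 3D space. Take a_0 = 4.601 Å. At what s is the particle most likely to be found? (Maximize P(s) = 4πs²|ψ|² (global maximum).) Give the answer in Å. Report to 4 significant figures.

The maximum of P(s) = 4πs²|ψ|² occurs where its derivative vanishes.
Solving yields s = a_0·(√(5) + 3).
With a_0 = 4.601, the most probable radial distance is 24.091 Å.

s ≈ 24.09 Å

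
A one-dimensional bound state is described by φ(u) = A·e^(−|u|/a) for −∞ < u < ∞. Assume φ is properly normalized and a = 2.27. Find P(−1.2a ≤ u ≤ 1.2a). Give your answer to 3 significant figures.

P ≈ 0.909

The probability is P = ∫ |φ|² du over [−1.2a, 1.2a].
With A² fixed by ∫|φ|² = 1, i.e. A² = (a)^(−1), substitute and integrate.
Both integrals are even about u = 0, so only the u ≥ 0 halves are needed (the factors of 2 cancel). Let t = u/a; then A² and the length scale cancel, so P = ∫_{0}^{1.2} e^(-2·t) dt ÷ ∫_{0}^{∞} e^(-2·t) dt.
With ∫ e^(-2·t) dt = -e^(-2·t)/2 + C, the region integral is 1/2 - e^(-12/5)/2 and the full one is 1/2.
The result is P = 0.9093.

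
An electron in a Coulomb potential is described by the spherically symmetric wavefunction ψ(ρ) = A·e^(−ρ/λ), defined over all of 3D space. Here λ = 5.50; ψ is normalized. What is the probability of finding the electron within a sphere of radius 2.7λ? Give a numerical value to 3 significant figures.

P ≈ 0.905

Integrate the radial probability density 4πρ²|ψ|² over ρ ≤ 2.7λ.
A² is fixed by ∫₀^∞ 4πρ²|ψ|² dρ = 1, i.e. A² = (π·λ^3)^(−1).
In terms of u = ρ/λ (A², 4π and the length scale all cancel between numerator and denominator), P = [∫_{0}^{2.7} u^2·e^(-2·u) du] / [∫_{0}^{∞} u^2·e^(-2·u) du].
Using ∫ u^2·e^(-2·u) du = -(2·u^2 + 2·u + 1)·e^(-2·u)/4, the numerator is 1/4 - 1049·e^(-27/5)/200 and the denominator is 1/4.
This evaluates to P = 0.9052.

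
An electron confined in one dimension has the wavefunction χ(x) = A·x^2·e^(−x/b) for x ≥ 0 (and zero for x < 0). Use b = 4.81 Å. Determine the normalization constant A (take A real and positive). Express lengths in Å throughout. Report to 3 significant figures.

Normalization requires ∫|χ|² dx = 1, integrated from 0 to ∞.
Using ∫₀^∞ xⁿ e^(−αx) dx = n!/αⁿ⁺¹, the integral (without the A² prefactor) comes out to 3·b^5/4.
Hence A² = 1/[3·b^5/4].
Plugging in b = 4.81 yields A = 0.02276.

A ≈ 0.0228 Å^(-5/2)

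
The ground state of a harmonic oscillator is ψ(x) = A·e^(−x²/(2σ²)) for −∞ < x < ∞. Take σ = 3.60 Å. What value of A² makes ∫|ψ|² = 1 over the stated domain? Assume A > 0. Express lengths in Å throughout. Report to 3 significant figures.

Normalization requires ∫|ψ|² dx = 1, integrated from −∞ to ∞.
∫|ψ|² dx = A²·(√(π)·σ).
Hence A² = 1/[√(π)·σ].
With σ = 3.60: A² = 0.1567 and A = 0.3959.

A^2 ≈ 0.157 Å^(-1)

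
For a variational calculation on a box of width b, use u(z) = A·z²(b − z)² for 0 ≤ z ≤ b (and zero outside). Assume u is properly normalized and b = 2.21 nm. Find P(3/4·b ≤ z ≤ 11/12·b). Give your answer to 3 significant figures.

P ≈ 0.0485

|u|² is the probability density, so P = ∫_{3/4·b}^{11/12·b} |u|² dz.
With A² fixed by ∫|u|² = 1, i.e. A² = (b^9/630)^(−1), substitute and integrate.
In terms of t = z/b (A² and the length scale cancel between numerator and denominator), P = [∫_{3/4}^{11/12} t^4·(1 - t)^4 dt] / [∫_{0}^{1} t^4·(1 - t)^4 dt].
With ∫ t^4·(1 - t)^4 dt = t^5·(70·t^4 - 315·t^3 + 540·t^2 - 420·t + 126)/630 + C, the region integral is ≈ 0.000077059 and the full one is 1/630.
Taking the ratio, P = 0.04855.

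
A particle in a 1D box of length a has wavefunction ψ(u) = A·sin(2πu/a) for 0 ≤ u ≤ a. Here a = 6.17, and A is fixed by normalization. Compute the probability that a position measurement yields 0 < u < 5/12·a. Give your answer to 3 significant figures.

The probability is P = ∫ |ψ|² du over [0, 5/12·a].
Since A² = 1/(a/2), this is the region integral divided by the full normalization integral.
Let t = u/a; then A² and the length scale cancel, so P = ∫_{0}^{5/12} sin(2·π·t)^2 dt ÷ ∫_{0}^{1} sin(2·π·t)^2 dt.
An antiderivative of sin(2·π·t)^2 is t/2 - sin(4·π·t)/(8·π); evaluating from 0 to 5/12 gives √(3)/(16·π) + 5/24, while the full integral is 1/2.
This works out to P = √(3)/(8·π) + 5/12.

P ≈ 0.486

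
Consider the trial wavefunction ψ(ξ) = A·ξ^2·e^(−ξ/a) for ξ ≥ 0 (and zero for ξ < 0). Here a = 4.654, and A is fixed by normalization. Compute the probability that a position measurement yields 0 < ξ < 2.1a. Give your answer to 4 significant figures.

|ψ|² is the probability density, so P = ∫_{0}^{2.1a} |ψ|² dξ.
Since A² = 1/(3·a^5/4), this is the region integral divided by the full normalization integral.
In terms of u = ξ/a (A² and the length scale cancel between numerator and denominator), P = [∫_{0}^{2.1} u^4·e^(-2·u) du] / [∫_{0}^{∞} u^4·e^(-2·u) du].
Using ∫ u^4·e^(-2·u) du = -(u^4/2 + u^3 + 3·u^2/2 + 3·u/2 + 3/4)·e^(-2·u), the numerator is ≈ 0.307630 and the denominator is 3/4.
Evaluating gives P = 0.41017.

P ≈ 0.4102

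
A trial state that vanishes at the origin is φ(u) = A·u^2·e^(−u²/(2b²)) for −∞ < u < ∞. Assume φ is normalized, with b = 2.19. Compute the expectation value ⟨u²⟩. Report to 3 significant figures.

⟨u^2⟩ ≈ 12.0

The expectation value is the |φ|²-weighted average of u^2: ∫ u^2|φ|² du.
Evaluating both integrals, ⟨u²⟩ = 5·b^2/2.
Putting b = 2.19 gives 11.99.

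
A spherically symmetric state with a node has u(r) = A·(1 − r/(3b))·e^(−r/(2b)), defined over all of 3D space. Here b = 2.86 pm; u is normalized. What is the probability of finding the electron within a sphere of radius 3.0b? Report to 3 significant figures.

P ≈ 0.353

With dV = 4πr²dr, the probability is ∫|u|² dV over r ≤ 3.0b.
The full normalization integral is A²·[8·π·b^3/3] = 1, fixing A².
Substituting t = r/b, A², 4π and the length scale all cancel in the ratio: P = ∫_{0}^{3.0} t^2·(1 - t/3)^2·e^(-t) dt / ∫_{0}^{∞} t^2·(1 - t/3)^2·e^(-t) dt.
An antiderivative of t^2·(1 - t/3)^2·e^(-t) is (-t^4 + 2·t^3 - 3·t^2 - 6·t - 6)·e^(-t)/9; evaluating from 0 to 3.0 gives 2/3 - 26·e^(-3)/3, while the full integral is 2/3.
This evaluates to P = 0.3528.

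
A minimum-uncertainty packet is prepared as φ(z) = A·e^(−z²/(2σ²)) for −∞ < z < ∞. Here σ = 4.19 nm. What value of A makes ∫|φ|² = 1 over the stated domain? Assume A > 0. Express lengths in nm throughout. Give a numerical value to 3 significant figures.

The normalization condition is ∫|φ|² dz = 1 from −∞ to ∞.
Using the Gaussian integral ∫_{−∞}^{∞} e^(−αz²) dz = √(π/α), with φ = A·e^(−z²/(2σ²)), the integral evaluates to A²·[√(π)·σ].
Hence A² = 1/[√(π)·σ].
With σ = 4.19: A² = 0.1347 and A = 0.3669.

A ≈ 0.367 nm^(-1/2)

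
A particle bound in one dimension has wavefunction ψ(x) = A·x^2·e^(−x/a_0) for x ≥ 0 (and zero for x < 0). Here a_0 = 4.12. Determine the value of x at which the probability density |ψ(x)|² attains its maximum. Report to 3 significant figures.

Set d/dx [|ψ(x)|²] = 0 and solve for x > 0.
This gives x = 2·a_0.
With a_0 = 4.12, the most probable position is 8.240.

x ≈ 8.24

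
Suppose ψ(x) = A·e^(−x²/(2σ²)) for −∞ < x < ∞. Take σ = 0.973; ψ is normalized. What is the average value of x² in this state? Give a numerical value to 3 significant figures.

⟨x^2⟩ ≈ 0.473

By definition ⟨x²⟩ = ∫ x^2 |ψ(x)|² dx.
Using the Gaussian integral ∫_{−∞}^{∞} e^(−αx²) dx = √(π/α), evaluating both integrals, ⟨x²⟩ = σ^2/2.
With σ = 0.973, ⟨x^2⟩ = 0.4734.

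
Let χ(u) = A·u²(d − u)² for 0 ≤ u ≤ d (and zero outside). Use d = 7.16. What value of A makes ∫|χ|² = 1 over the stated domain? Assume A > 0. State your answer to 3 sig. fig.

The normalization condition is ∫|χ|² du = 1 from 0 to d.
The integral (without the A² prefactor) comes out to d^9/630.
Setting this equal to 1 gives A² = 1/(d^9/630).
Substituting d = 7.16 gives A² = 0.00001274, so A = 0.003569.

A ≈ 0.00357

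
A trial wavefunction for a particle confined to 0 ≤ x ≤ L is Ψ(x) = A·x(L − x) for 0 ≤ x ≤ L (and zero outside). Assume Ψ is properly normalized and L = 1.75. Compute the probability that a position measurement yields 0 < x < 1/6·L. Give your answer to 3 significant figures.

P ≈ 0.0355

The probability is P = ∫ |Ψ|² dx over [0, 1/6·L].
The normalization integral ∫|Ψ|²dx over the whole domain equals L^5/30·A², and A² cancels in the ratio.
Substituting u = x/L, A² and the length scale cancel in the ratio: P = ∫_{0}^{1/6} u^2·(1 - u)^2 du / ∫_{0}^{1} u^2·(1 - u)^2 du.
An antiderivative of u^2·(1 - u)^2 is u^3·(6·u^2 - 15·u + 10)/30; evaluating from 0 to 1/6 gives ≈ 0.0011831, while the full integral is 1/30.
The result is P = 23/648.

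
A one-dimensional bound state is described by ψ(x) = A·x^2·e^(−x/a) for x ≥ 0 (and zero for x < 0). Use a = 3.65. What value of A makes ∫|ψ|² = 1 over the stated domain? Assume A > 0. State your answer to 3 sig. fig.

A ≈ 0.0454

Require ∫ |ψ|² dx = 1 over the whole domain.
The integral (without the A² prefactor) comes out to 3·a^5/4.
So A² = (3·a^5/4)^(−1).
With a = 3.65: A² = 0.002058 and A = 0.04537.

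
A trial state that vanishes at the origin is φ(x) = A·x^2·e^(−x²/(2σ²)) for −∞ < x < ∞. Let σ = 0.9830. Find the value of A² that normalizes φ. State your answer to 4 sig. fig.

A^2 ≈ 0.8196

The normalization condition is ∫|φ|² dx = 1 from −∞ to ∞.
Using the Gaussian integral ∫_{−∞}^{∞} e^(−αx²) dx = √(π/α), carrying out the integral gives A² · 3·√(π)·σ^5/4.
Setting this equal to 1 gives A² = 1/(3·√(π)·σ^5/4).
Plugging in σ = 0.9830 yields A = 0.90531.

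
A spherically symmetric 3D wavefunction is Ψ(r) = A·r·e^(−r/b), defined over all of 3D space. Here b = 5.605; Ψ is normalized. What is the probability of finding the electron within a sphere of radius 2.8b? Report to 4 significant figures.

P ≈ 0.6578

With dV = 4πr²dr, the probability is ∫|Ψ|² dV over r ≤ 2.8b.
Normalization gives A² = 1/(3·π·b^5).
In terms of u = r/b (A², 4π and the length scale all cancel between numerator and denominator), P = [∫_{0}^{2.8} u^4·e^(-2·u) du] / [∫_{0}^{∞} u^4·e^(-2·u) du].
An antiderivative of u^4·e^(-2·u) is -(u^4/2 + u^3 + 3·u^2/2 + 3·u/2 + 3/4)·e^(-2·u); evaluating from 0 to 2.8 gives ≈ 0.493387, while the full integral is 3/4.
The region integral divided by the full integral gives P = 0.65785.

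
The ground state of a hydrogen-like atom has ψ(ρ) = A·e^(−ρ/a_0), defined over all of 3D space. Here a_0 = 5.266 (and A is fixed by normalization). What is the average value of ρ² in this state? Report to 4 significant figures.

⟨ρ^2⟩ ≈ 83.19

⟨ρ²⟩ = ∫ ρ^2 |ψ|² 4πρ² dρ over the full domain.
Since the A² factors cancel between numerator and denominator, ⟨ρ²⟩ = 3·a_0^2.
Putting a_0 = 5.266 gives 83.192.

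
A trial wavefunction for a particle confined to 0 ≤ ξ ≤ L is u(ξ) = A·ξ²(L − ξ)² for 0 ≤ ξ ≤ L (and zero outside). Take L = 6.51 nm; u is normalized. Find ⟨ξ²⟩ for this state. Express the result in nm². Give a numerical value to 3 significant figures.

⟨ξ^2⟩ ≈ 11.6 nm^2

⟨ξ²⟩ = ∫ ξ^2 |u|² dξ over the full domain.
Expanding the polynomial and integrating term by term, since the A² factors cancel between numerator and denominator, ⟨ξ²⟩ = 3·L^2/11.
Putting L = 6.51 gives 11.56.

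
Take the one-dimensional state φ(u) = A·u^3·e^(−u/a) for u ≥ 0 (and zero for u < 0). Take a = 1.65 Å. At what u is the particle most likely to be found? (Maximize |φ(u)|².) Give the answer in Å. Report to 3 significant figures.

u ≈ 4.95 Å

Set d/du [|φ(u)|²] = 0 and solve for u > 0.
This gives u = 3·a.
With a = 1.65, the most probable position is 4.950 Å.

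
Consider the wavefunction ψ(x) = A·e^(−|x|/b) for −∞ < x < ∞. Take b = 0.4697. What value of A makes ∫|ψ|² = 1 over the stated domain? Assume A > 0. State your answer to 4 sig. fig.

A ≈ 1.459

Require ∫ |ψ|² dx = 1 over the whole domain.
Carrying out the integral gives A² · b.
So A² = (b)^(−1).
With b = 0.4697: A² = 2.1290 and A = 1.4591.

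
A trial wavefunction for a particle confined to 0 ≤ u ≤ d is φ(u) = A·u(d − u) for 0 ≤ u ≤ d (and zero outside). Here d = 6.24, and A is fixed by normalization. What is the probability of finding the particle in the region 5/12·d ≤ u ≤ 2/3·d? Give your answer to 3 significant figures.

P ≈ 0.444

The probability is P = ∫ |φ|² du over [5/12·d, 2/3·d].
The normalization integral ∫|φ|²du over the whole domain equals d^5/30·A², and A² cancels in the ratio.
Substituting t = u/d, A² and the length scale cancel in the ratio: P = ∫_{5/12}^{2/3} t^2·(1 - t)^2 dt / ∫_{0}^{1} t^2·(1 - t)^2 dt.
Using ∫ t^2·(1 - t)^2 dt = t^3·(6·t^2 - 15·t + 10)/30, the numerator is ≈ 0.014783 and the denominator is 1/30.
This works out to P = 0.4435.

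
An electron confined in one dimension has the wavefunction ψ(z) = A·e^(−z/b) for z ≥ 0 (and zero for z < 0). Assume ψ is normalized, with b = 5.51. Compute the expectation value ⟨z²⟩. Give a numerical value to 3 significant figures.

⟨z^2⟩ ≈ 15.2

⟨z²⟩ = ∫ z^2 |ψ|² dz over the full domain.
Using ∫₀^∞ zⁿ e^(−αz) dz = n!/αⁿ⁺¹, since the A² factors cancel between numerator and denominator, ⟨z²⟩ = b^2/2.
Putting b = 5.51 gives 15.18.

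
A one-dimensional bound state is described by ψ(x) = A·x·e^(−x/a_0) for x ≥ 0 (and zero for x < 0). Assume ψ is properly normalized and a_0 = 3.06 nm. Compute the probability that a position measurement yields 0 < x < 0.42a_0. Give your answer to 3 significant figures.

P = ∫_{0}^{0.42a_0} |ψ(x)|² dx.
Since A² = 1/(a_0^3/4), this is the region integral divided by the full normalization integral.
Substituting u = x/a_0, A² and the length scale cancel in the ratio: P = ∫_{0}^{0.42} u^2·e^(-2·u) du / ∫_{0}^{∞} u^2·e^(-2·u) du.
An antiderivative of u^2·e^(-2·u) is -(2·u^2 + 2·u + 1)·e^(-2·u)/4; evaluating from 0 to 0.42 gives 1/4 - 2741·e^(-21/25)/5000, while the full integral is 1/4.
Taking the ratio, P = 0.05335.

P ≈ 0.0533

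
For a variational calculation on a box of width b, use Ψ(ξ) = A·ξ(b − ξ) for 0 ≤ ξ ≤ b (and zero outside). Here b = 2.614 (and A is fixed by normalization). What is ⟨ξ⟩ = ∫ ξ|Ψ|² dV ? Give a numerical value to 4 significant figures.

By definition ⟨ξ⟩ = ∫ ξ |Ψ(ξ)|² dξ.
Expanding the polynomial and integrating term by term, evaluating both integrals, ⟨ξ⟩ = b/2.
With b = 2.614, ⟨ξ⟩ = 1.3070.

⟨ξ⟩ ≈ 1.307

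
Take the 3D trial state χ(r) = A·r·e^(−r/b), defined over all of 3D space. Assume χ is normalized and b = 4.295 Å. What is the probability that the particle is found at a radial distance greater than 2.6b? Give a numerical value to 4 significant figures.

P ≈ 0.4061

With dV = 4πr²dr, the probability is ∫|χ|² dV over r > 2.6b.
The full normalization integral is A²·[3·π·b^5] = 1, fixing A².
In terms of u = r/b (A², 4π and the length scale all cancel between numerator and denominator), P = [∫_{2.6}^{∞} u^4·e^(-2·u) du] / [∫_{0}^{∞} u^4·e^(-2·u) du].
With ∫ u^4·e^(-2·u) du = -(u^4/2 + u^3 + 3·u^2/2 + 3·u/2 + 3/4)·e^(-2·u) + C, the region integral is ≈ 0.304596 and the full one is 3/4.
This evaluates to P = 0.40613.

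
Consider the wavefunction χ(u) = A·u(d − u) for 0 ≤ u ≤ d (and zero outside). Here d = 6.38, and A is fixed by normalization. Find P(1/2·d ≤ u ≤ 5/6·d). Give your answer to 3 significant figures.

P ≈ 0.465

P = ∫_{1/2·d}^{5/6·d} |χ(u)|² du.
With A² fixed by ∫|χ|² = 1, i.e. A² = (d^5/30)^(−1), substitute and integrate.
Substituting t = u/d, A² and the length scale cancel in the ratio: P = ∫_{1/2}^{5/6} t^2·(1 - t)^2 dt / ∫_{0}^{1} t^2·(1 - t)^2 dt.
With ∫ t^2·(1 - t)^2 dt = t^3·(6·t^2 - 15·t + 10)/30 + C, the region integral is ≈ 0.015484 and the full one is 1/30.
Taking the ratio, P = 301/648.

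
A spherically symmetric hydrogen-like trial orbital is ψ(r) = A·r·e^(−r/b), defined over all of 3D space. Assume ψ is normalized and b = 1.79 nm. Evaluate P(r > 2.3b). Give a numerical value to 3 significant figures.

P ≈ 0.513

P = ∫ |ψ|² 4πr² dr over r > 2.3b.
A² is fixed by ∫₀^∞ 4πr²|ψ|² dr = 1, i.e. A² = (3·π·b^5)^(−1).
Substituting u = r/b, A², 4π and the length scale all cancel in the ratio: P = ∫_{2.3}^{∞} u^4·e^(-2·u) du / ∫_{0}^{∞} u^4·e^(-2·u) du.
Using ∫ u^4·e^(-2·u) du = -(u^4/2 + u^3 + 3·u^2/2 + 3·u/2 + 3/4)·e^(-2·u), the numerator is ≈ 0.38493 and the denominator is 3/4.
This evaluates to P = 0.5132.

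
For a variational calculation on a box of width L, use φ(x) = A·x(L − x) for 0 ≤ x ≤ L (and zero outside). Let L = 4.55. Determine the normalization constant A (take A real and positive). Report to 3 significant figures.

Normalization requires ∫|φ|² dx = 1, integrated from 0 to L.
Expanding the polynomial and integrating term by term, ∫|φ|² dx = A²·(L^5/30).
Substituting L = 4.55 gives A² = 0.01538, so A = 0.1240.

A ≈ 0.124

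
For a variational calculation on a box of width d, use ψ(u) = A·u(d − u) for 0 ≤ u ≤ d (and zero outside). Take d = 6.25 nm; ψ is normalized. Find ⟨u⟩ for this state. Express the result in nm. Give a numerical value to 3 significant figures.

⟨u⟩ ≈ 3.13 nm

By definition ⟨u⟩ = ∫ u |ψ(u)|² du.
Evaluating both integrals, ⟨u⟩ = d/2.
With d = 6.25, ⟨u⟩ = 3.125.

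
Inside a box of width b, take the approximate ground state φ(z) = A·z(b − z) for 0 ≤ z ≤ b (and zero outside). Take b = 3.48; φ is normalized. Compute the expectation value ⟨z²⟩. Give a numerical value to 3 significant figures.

⟨z^2⟩ ≈ 3.46

⟨z²⟩ = ∫ z^2 |φ|² dz over the full domain.
The ratio of the moment integral to the normalization integral gives ⟨z²⟩ = 2·b^2/7.
Putting b = 3.48 gives 3.460.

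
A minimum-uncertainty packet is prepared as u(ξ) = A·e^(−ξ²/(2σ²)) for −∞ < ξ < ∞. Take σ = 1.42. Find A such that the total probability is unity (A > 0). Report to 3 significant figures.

A ≈ 0.630

We need A² ∫|f|² dξ = 1, taking the integral from −∞ to ∞.
With u = A·e^(−ξ²/(2σ²)), the integral evaluates to A²·[√(π)·σ].
Hence A² = 1/[√(π)·σ].
With σ = 1.42: A² = 0.3973 and A = 0.6303.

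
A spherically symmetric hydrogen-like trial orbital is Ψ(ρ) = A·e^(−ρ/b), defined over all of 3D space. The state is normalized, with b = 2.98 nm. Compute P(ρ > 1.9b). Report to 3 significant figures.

With dV = 4πρ²dρ, the probability is ∫|Ψ|² dV over ρ > 1.9b.
A² is fixed by ∫₀^∞ 4πρ²|Ψ|² dρ = 1, i.e. A² = (π·b^3)^(−1).
Let u = ρ/b; then A², 4π and the length scale all cancel, so P = ∫_{1.9}^{∞} u^2·e^(-2·u) du ÷ ∫_{0}^{∞} u^2·e^(-2·u) du.
An antiderivative of u^2·e^(-2·u) is -(2·u^2 + 2·u + 1)·e^(-2·u)/4; evaluating from 1.9 to ∞ gives 601·e^(-19/5)/200, while the full integral is 1/4.
Taking the ratio yields P = 0.2689.

P ≈ 0.269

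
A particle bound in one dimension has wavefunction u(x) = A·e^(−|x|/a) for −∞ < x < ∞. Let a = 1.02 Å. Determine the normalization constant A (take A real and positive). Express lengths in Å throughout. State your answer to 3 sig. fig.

A ≈ 0.990 Å^(-1/2)

We need A² ∫|f|² dx = 1, taking the integral from −∞ to ∞.
∫|u|² dx = A²·(a).
Plugging in a = 1.02 yields A = 0.9901.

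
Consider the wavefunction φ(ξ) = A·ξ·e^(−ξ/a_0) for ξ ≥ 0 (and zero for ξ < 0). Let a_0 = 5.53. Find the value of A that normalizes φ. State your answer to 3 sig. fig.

A ≈ 0.154

Require ∫ |φ|² dξ = 1 over the whole domain.
∫|φ|² dξ = A²·(a_0^3/4).
Setting this equal to 1 gives A² = 1/(a_0^3/4).
With a_0 = 5.53: A² = 0.02365 and A = 0.1538.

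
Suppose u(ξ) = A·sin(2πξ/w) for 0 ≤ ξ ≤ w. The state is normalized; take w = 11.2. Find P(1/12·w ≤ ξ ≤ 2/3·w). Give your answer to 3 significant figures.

P ≈ 0.583

P = ∫_{1/12·w}^{2/3·w} |u(ξ)|² dξ.
With A² fixed by ∫|u|² = 1, i.e. A² = (w/2)^(−1), substitute and integrate.
Substituting t = ξ/w, A² and the length scale cancel in the ratio: P = ∫_{1/12}^{2/3} sin(2·π·t)^2 dt / ∫_{0}^{1} sin(2·π·t)^2 dt.
Using ∫ sin(2·π·t)^2 dt = t/2 - sin(4·π·t)/(8·π), the numerator is 7/24 and the denominator is 1/2.
Taking the ratio, P = 7/12.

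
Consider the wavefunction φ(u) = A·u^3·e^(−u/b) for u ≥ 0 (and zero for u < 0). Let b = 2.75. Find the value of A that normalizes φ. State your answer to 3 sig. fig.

A ≈ 0.0122

We need A² ∫|f|² du = 1, taking the integral from 0 to ∞.
With ∫₀^∞ u^6 e^(−αu) du = 6!/α^7, carrying out the integral gives A² · 45·b^7/8.
Hence A² = 1/[45·b^7/8].
Plugging in b = 2.75 yields A = 0.01223.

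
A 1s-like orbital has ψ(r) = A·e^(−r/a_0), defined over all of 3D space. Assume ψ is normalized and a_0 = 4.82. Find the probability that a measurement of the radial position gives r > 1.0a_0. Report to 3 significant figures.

P ≈ 0.677

With dV = 4πr²dr, the probability is ∫|ψ|² dV over r > 1.0a_0.
Normalization gives A² = 1/(π·a_0^3).
Let u = r/a_0; then A², 4π and the length scale all cancel, so P = ∫_{1.0}^{∞} u^2·e^(-2·u) du ÷ ∫_{0}^{∞} u^2·e^(-2·u) du.
Using ∫ u^2·e^(-2·u) du = -(2·u^2 + 2·u + 1)·e^(-2·u)/4, the numerator is 5·e^(-2)/4 and the denominator is 1/4.
The region integral divided by the full integral gives P = 0.6767.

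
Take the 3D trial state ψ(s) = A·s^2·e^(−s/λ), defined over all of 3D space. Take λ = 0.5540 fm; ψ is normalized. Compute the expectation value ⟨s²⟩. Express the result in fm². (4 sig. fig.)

By definition ⟨s²⟩ = ∫ s^2 |ψ(s)|² 4πs² ds.
Using ∫₀^∞ sⁿ e^(−αs) ds = n!/αⁿ⁺¹, evaluating both integrals, ⟨s²⟩ = 14·λ^2.
Putting λ = 0.5540 gives 4.2968.

⟨s^2⟩ ≈ 4.297 fm^2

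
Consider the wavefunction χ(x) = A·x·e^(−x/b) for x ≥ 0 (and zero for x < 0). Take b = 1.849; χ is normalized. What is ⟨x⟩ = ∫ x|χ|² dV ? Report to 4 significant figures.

⟨x⟩ ≈ 2.774

The expectation value is the |χ|²-weighted average of x: ∫ x|χ|² dx.
Since the A² factors cancel between numerator and denominator, ⟨x⟩ = 3·b/2.
With b = 1.849, ⟨x⟩ = 2.7735.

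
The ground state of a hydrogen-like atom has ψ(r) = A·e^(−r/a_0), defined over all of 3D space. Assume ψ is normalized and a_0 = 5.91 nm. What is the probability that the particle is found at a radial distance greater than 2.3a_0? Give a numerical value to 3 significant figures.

P ≈ 0.163

With dV = 4πr²dr, the probability is ∫|ψ|² dV over r > 2.3a_0.
Normalization gives A² = 1/(π·a_0^3).
In terms of u = r/a_0 (A², 4π and the length scale all cancel between numerator and denominator), P = [∫_{2.3}^{∞} u^2·e^(-2·u) du] / [∫_{0}^{∞} u^2·e^(-2·u) du].
With ∫ u^2·e^(-2·u) du = -(2·u^2 + 2·u + 1)·e^(-2·u)/4 + C, the region integral is 809·e^(-23/5)/200 and the full one is 1/4.
The region integral divided by the full integral gives P = 0.1626.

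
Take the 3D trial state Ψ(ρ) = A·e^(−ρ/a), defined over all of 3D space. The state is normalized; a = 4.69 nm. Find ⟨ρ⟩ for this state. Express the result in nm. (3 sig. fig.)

By definition ⟨ρ⟩ = ∫ ρ |Ψ(ρ)|² 4πρ² dρ.
Evaluating both integrals, ⟨ρ⟩ = 3·a/2.
With a = 4.69, ⟨ρ⟩ = 7.035.

⟨ρ⟩ ≈ 7.04 nm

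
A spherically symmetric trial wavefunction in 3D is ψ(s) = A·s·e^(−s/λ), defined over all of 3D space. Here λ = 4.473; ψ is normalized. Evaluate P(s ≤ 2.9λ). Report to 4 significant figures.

Integrate the radial probability density 4πs²|ψ|² over s ≤ 2.9λ.
A² is fixed by ∫₀^∞ 4πs²|ψ|² ds = 1, i.e. A² = (3·π·λ^5)^(−1).
Let u = s/λ; then A², 4π and the length scale all cancel, so P = ∫_{0}^{2.9} u^4·e^(-2·u) du ÷ ∫_{0}^{∞} u^4·e^(-2·u) du.
An antiderivative of u^4·e^(-2·u) is -(u^4/2 + u^3 + 3·u^2/2 + 3·u/2 + 3/4)·e^(-2·u); evaluating from 0 to 2.9 gives ≈ 0.515461, while the full integral is 3/4.
This evaluates to P = 0.68728.

P ≈ 0.6873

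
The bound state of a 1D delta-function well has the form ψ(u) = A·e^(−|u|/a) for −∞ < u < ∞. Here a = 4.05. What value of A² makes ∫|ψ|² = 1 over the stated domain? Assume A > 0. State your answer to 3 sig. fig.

A^2 ≈ 0.247

Normalization requires ∫|ψ|² du = 1, integrated from −∞ to ∞.
With ∫₀^∞ u^0 e^(−αu) du = 0!/α^1, with ψ = A·e^(−|u|/a), the integral evaluates to A²·[a].
Hence A² = 1/[a].
With a = 4.05: A² = 0.2469 and A = 0.4969.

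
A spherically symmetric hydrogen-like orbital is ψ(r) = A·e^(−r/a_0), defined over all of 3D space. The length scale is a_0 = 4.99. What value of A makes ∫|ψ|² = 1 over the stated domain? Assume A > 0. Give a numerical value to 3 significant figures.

Require ∫ |ψ|² 4πr² dr = 1 over the whole domain.
(Spherical symmetry: dV = 4πr² dr.)
With ψ = A·e^(−r/a_0), the integral evaluates to A²·[π·a_0^3].
Substituting a_0 = 4.99 gives A² = 0.002562, so A = 0.05061.

A ≈ 0.0506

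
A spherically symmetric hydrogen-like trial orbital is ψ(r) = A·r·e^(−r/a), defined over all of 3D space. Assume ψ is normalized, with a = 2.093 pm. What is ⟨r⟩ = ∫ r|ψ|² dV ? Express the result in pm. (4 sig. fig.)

⟨r⟩ = ∫ r |ψ|² 4πr² dr over the full domain.
Evaluating both integrals, ⟨r⟩ = 5·a/2.
With a = 2.093, ⟨r⟩ = 5.2325.

⟨r⟩ ≈ 5.233 pm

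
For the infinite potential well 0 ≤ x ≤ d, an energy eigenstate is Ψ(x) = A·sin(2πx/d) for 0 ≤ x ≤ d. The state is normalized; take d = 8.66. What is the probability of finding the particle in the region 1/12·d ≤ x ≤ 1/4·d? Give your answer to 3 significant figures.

P ≈ 0.236

P = ∫_{1/12·d}^{1/4·d} |Ψ(x)|² dx.
Since A² = 1/(d/2), this is the region integral divided by the full normalization integral.
Substituting u = x/d, A² and the length scale cancel in the ratio: P = ∫_{1/12}^{1/4} sin(2·π·u)^2 du / ∫_{0}^{1} sin(2·π·u)^2 du.
With ∫ sin(2·π·u)^2 du = u/2 - sin(4·π·u)/(8·π) + C, the region integral is √(3)/(16·π) + 1/12 and the full one is 1/2.
This works out to P = (√(3)/8 + π/6)/π.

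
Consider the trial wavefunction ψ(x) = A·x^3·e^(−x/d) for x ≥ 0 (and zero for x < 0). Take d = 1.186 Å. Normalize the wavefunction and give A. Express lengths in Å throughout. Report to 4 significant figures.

Require ∫ |ψ|² dx = 1 over the whole domain.
With ∫₀^∞ x^6 e^(−αx) dx = 6!/α^7, ∫|ψ|² dx = A²·(45·d^7/8).
Plugging in d = 1.186 yields A = 0.23208.

A ≈ 0.2321 Å^(-7/2)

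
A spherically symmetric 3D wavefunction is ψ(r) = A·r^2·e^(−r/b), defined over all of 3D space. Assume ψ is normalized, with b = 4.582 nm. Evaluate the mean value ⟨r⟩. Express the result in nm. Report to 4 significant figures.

⟨r⟩ = ∫ r |ψ|² 4πr² dr over the full domain.
The ratio of the moment integral to the normalization integral gives ⟨r⟩ = 7·b/2.
With b = 4.582, ⟨r⟩ = 16.037.

⟨r⟩ ≈ 16.04 nm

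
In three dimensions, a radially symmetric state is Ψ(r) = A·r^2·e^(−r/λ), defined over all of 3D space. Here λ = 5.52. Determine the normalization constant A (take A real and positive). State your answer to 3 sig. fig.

The normalization condition is ∫|Ψ|² 4πr² dr = 1 from 0 to ∞.
The angular integral contributes 4π, leaving ∫₀^∞ r²|Ψ|² dr.
The integral (without the A² prefactor) comes out to 45·π·λ^7/2.
Substituting λ = 5.52 gives A² = 9.059E-8, so A = 0.0003010.

A ≈ 0.000301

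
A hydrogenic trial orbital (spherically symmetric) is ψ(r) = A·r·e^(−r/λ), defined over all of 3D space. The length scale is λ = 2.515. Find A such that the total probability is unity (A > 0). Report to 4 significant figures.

A ≈ 0.03247

Require ∫ |ψ|² 4πr² dr = 1 over the whole domain.
(Spherical symmetry: dV = 4πr² dr.)
Recall ∫₀^∞ r^m e^(−r/β) dr = m!·β^(m+1), carrying out the integral gives A² · 3·π·λ^5.
So A² = (3·π·λ^5)^(−1).
Plugging in λ = 2.515 yields A = 0.032473.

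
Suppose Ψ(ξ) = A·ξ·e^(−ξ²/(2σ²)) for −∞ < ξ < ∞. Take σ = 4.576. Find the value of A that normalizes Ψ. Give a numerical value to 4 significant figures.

We need A² ∫|f|² dξ = 1, taking the integral from −∞ to ∞.
Using the Gaussian integral ∫_{−∞}^{∞} e^(−αξ²) dξ = √(π/α), ∫|Ψ|² dξ = A²·(√(π)·σ^3/2).
So A² = (√(π)·σ^3/2)^(−1).
Substituting σ = 4.576 gives A² = 0.011776, so A = 0.10852.

A ≈ 0.1085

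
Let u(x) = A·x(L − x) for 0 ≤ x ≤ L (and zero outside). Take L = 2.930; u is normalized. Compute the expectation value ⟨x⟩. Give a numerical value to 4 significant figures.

The expectation value is the |u|²-weighted average of x: ∫ x|u|² dx.
Expanding the polynomial and integrating term by term, evaluating both integrals, ⟨x⟩ = L/2.
Putting L = 2.930 gives 1.4650.

⟨x⟩ ≈ 1.465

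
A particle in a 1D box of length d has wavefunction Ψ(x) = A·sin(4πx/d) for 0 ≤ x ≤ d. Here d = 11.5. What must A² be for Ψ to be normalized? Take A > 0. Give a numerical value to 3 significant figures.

Require ∫ |Ψ|² dx = 1 over the whole domain.
Using sin²θ = (1 − cos 2θ)/2, the integral (without the A² prefactor) comes out to d/2.
Hence A² = 1/[d/2].
Plugging in d = 11.5 yields A = 0.4170.

A^2 ≈ 0.174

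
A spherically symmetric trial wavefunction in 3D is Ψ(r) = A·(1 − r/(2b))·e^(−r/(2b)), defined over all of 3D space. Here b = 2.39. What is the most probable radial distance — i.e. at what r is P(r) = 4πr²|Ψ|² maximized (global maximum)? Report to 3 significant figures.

Differentiate P(r) = 4πr²|Ψ|² with respect to r and set to zero.
Solving yields r = b·(√(5) + 3).
With b = 2.39, the most probable radial distance is 12.51.

r ≈ 12.5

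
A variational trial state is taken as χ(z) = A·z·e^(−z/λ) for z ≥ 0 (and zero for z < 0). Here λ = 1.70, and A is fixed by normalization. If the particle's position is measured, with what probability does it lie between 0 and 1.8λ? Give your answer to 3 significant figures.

P ≈ 0.697

|χ|² is the probability density, so P = ∫_{0}^{1.8λ} |χ|² dz.
Since A² = 1/(λ^3/4), this is the region integral divided by the full normalization integral.
Substituting u = z/λ, A² and the length scale cancel in the ratio: P = ∫_{0}^{1.8} u^2·e^(-2·u) du / ∫_{0}^{∞} u^2·e^(-2·u) du.
Using ∫ u^2·e^(-2·u) du = -(2·u^2 + 2·u + 1)·e^(-2·u)/4, the numerator is 1/4 - 277·e^(-18/5)/100 and the denominator is 1/4.
Taking the ratio, P = 0.6973.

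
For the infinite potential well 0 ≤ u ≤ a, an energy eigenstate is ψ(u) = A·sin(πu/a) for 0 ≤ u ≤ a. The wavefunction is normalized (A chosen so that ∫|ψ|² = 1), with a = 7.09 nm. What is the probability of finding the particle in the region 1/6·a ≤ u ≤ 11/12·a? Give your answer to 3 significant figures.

P ≈ 0.967

P = ∫_{1/6·a}^{11/12·a} |ψ(u)|² du.
With A² fixed by ∫|ψ|² = 1, i.e. A² = (a/2)^(−1), substitute and integrate.
In terms of t = u/a (A² and the length scale cancel between numerator and denominator), P = [∫_{1/6}^{11/12} sin(π·t)^2 dt] / [∫_{0}^{1} sin(π·t)^2 dt].
An antiderivative of sin(π·t)^2 is t/2 - sin(2·π·t)/(4·π); evaluating from 1/6 to 11/12 gives 1/(8·π) + √(3)/(8·π) + 3/8, while the full integral is 1/2.
The result is P = (1 + √(3) + 3·π)/(4·π).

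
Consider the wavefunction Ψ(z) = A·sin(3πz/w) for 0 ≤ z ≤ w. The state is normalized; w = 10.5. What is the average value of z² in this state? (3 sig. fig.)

By definition ⟨z²⟩ = ∫ z^2 |Ψ(z)|² dz.
With ∫₀^w sin²(nπz/w) dz = w/2, the ratio of the moment integral to the normalization integral gives ⟨z²⟩ = -w^2/(18·π^2) + w^2/3.
With w = 10.5, ⟨z^2⟩ = 36.13.

⟨z^2⟩ ≈ 36.1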